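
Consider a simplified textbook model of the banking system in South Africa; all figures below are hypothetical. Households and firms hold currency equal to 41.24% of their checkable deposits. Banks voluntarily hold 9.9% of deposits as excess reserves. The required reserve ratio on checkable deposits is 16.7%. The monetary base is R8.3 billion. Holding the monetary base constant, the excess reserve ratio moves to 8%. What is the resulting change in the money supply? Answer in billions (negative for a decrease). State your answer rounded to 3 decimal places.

Initially m₁ = (1 + 0.4124) / (0.167 + 0.099 + 0.4124) ≈ 2.08196, so M₁ = 2.08196 × 8.3 ≈ 17.2803 billion.
After the change m₂ = (1 + 0.4124) / (0.167 + 0.08 + 0.4124) ≈ 2.14195, so M₂ = 2.14195 × 8.3 ≈ 17.7782 billion.
ΔM = M₂ − M₁ = 17.7782 − 17.2803 = 0.4979 billion.

R0.498 billion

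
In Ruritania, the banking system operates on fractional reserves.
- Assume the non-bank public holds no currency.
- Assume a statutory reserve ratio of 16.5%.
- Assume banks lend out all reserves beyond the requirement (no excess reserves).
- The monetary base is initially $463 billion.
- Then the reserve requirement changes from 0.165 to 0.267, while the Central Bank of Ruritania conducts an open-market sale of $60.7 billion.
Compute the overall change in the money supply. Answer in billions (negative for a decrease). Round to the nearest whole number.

Before: m₁ = 1 / (0.165) ≈ 6.0606, MB₁ = 463, so M₁ = 6.0606 × 463 = 2806.0578 billion.
After: m₂ = 1 / (0.267) ≈ 3.7453, MB₂ = 463 − 60.7 = 402.3, so M₂ = 3.7453 × 402.3 ≈ 1506.7342 billion.
ΔM = M₂ − M₁ = 1506.7342 − 2806.0578 = -1299.3236 billion.

-1299 billion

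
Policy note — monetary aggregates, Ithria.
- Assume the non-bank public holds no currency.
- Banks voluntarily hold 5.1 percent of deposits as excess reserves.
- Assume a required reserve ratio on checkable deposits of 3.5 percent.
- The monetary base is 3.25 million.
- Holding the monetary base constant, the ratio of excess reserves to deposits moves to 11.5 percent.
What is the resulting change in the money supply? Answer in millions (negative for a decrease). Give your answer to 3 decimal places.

-16.124 million

Initially m₁ = 1 / (0.035 + 0.051) ≈ 11.62791, so M₁ = 11.62791 × 3.25 ≈ 37.7907 million.
After the change m₂ = 1 / (0.035 + 0.115) ≈ 6.66667, so M₂ = 6.66667 × 3.25 ≈ 21.6667 million.
ΔM = M₂ − M₁ = 21.6667 − 37.7907 = -16.124 million.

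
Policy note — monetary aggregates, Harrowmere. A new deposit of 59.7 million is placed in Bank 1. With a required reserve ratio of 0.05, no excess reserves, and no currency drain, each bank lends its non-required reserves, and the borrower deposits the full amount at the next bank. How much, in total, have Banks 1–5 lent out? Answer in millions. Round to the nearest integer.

Bank i lends (1 − rr)^i of the original deposit: Bank 1 lends 59.7·0.9500 = 56.7150, Bank 2 lends 59.7·0.9500² ≈ 53.8792, and so on.
Summing a geometric series: total = 59.7·[0.9500·(1 − 0.9500^5) / (1 − 0.9500)] ≈ 256.6003 million.

257 million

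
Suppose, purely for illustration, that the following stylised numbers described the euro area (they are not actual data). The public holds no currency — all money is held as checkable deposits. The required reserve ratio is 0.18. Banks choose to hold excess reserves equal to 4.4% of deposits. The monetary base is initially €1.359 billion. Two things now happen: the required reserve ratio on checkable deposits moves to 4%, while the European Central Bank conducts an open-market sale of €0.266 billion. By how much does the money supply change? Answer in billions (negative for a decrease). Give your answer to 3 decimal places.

Before: m₁ = 1 / (0.18 + 0.044) ≈ 4.46429, MB₁ = 1.359, so M₁ = 4.46429 × 1.359 ≈ 6.067 billion.
After: m₂ = 1 / (0.04 + 0.044) ≈ 11.90476, MB₂ = 1.359 − 0.266 = 1.093, so M₂ = 11.90476 × 1.093 ≈ 13.0119 billion.
ΔM = M₂ − M₁ = 13.0119 − 6.067 = 6.9449 billion.

€6.945 billion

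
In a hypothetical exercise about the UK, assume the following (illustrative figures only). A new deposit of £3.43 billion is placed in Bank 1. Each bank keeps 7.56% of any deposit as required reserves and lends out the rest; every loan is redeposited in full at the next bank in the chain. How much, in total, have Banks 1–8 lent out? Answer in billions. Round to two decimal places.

£19.58 billion

Bank i lends (1 − rr)^i of the original deposit: Bank 1 lends 3.43·0.9244 ≈ 3.1707, Bank 2 lends 3.43·0.9244² ≈ 2.9310, and so on.
Summing a geometric series: total = 3.43·[0.9244·(1 − 0.9244^8) / (1 − 0.9244)] ≈ 19.5783 billion.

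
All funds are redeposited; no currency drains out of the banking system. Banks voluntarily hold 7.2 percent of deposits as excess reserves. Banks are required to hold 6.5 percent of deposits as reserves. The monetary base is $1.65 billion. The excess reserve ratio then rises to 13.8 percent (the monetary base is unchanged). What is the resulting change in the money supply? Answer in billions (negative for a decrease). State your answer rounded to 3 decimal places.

-3.916 billion

Initially m₁ = 1 / (0.065 + 0.072) ≈ 7.29927, so M₁ = 7.29927 × 1.65 ≈ 12.0438 billion.
After the change m₂ = 1 / (0.065 + 0.138) ≈ 4.92611, so M₂ = 4.92611 × 1.65 ≈ 8.1281 billion.
ΔM = M₂ − M₁ = 8.1281 − 12.0438 = -3.9157 billion.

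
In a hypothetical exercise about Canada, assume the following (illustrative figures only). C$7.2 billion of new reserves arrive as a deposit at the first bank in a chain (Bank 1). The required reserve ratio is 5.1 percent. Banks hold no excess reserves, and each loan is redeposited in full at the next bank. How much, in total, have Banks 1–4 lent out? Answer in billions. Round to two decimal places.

C$25.31 billion

Bank i lends (1 − rr)^i of the original deposit: Bank 1 lends 7.2·0.9490 = 6.8328, Bank 2 lends 7.2·0.9490² ≈ 6.4843, and so on.
Summing a geometric series: total = 7.2·[0.9490·(1 − 0.9490^4) / (1 − 0.9490)] ≈ 25.3105 billion.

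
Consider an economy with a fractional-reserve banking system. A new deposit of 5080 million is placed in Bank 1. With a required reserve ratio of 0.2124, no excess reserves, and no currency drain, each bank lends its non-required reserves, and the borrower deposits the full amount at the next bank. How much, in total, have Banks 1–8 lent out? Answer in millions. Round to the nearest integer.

16048 million

Bank i lends (1 − rr)^i of the original deposit: Bank 1 lends 5080·0.7876 = 4001.0080, Bank 2 lends 5080·0.7876² ≈ 3151.1939, and so on.
Summing a geometric series: total = 5080·[0.7876·(1 − 0.7876^8) / (1 − 0.7876)] ≈ 16048.0601 million.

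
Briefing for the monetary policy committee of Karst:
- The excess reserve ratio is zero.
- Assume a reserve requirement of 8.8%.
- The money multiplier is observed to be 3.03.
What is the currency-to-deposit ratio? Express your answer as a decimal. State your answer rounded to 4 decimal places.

0.3613

Using m = 3.03. From m = (1 + c)/(c + rr + e), rearranging gives 1 + c = m·(c + rr + e), so c·(1 − m) = m·(rr + e) − 1.
Hence c = [m·(rr + e) − 1]/(1 − m) = [3.03 × (0.088 + 0) − 1] / (1 − 3.03) ≈ 0.361261.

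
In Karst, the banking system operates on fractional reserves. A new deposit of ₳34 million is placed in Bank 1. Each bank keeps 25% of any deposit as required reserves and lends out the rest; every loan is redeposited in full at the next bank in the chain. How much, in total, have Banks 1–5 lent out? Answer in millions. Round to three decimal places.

₳77.795 million

Bank i lends (1 − rr)^i of the original deposit: Bank 1 lends 34·0.7500 = 25.5000, Bank 2 lends 34·0.7500² = 19.1250, and so on.
Summing a geometric series: total = 34·[0.7500·(1 − 0.7500^5) / (1 − 0.7500)] ≈ 77.7949 million.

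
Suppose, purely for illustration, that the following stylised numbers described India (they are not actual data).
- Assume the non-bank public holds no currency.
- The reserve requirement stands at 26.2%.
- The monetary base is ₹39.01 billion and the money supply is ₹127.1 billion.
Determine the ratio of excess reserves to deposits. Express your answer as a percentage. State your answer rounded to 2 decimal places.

Using m = M/MB = 127.1/39.01 ≈ 3.258139. Since m = (1 + c)/(c + rr + e), the denominator satisfies c + rr + e = (1 + c)/m = (1 + 0) / 3.258139 ≈ 0.306924.
With c = 0 and rr = 0.262, the ratio of excess reserves to deposits is 0.306924 − 0 − 0.262 = 0.044924.

4.49%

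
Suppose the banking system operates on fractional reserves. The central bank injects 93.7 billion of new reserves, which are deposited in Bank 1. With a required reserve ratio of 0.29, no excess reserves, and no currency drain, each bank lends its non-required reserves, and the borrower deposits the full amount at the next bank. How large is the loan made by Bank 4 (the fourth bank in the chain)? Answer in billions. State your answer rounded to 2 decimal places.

23.81 billion

Each bank lends a fraction (1 − rr) = 0.7100 of the deposit it receives, so Bank 4 receives 93.7·0.7100^3 and lends 93.7·0.7100^4 ≈ 23.8107 billion.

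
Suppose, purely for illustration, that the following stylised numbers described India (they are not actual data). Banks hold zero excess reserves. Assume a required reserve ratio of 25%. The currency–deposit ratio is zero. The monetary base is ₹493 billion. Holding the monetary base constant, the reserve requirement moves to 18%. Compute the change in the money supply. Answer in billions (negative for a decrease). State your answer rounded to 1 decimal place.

₹766.9 billion

Initially m₁ = 1 / (0.25) = 4, so M₁ = 4 × 493 = 1972 billion.
After the change m₂ = 1 / (0.18) ≈ 5.55556, so M₂ = 5.55556 × 493 ≈ 2738.8911 billion.
ΔM = M₂ − M₁ = 2738.8911 − 1972 = 766.8911 billion.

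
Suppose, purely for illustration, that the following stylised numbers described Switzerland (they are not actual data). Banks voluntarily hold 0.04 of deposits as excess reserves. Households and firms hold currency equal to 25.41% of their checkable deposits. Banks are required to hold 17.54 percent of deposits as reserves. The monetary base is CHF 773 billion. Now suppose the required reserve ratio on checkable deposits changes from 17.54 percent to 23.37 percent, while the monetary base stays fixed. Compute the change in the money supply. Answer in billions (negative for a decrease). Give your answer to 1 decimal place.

Initially m₁ = (1 + 0.2541) / (0.1754 + 0.04 + 0.2541) ≈ 2.67114, so M₁ = 2.67114 × 773 ≈ 2064.7912 billion.
After the change m₂ = (1 + 0.2541) / (0.2337 + 0.04 + 0.2541) ≈ 2.37609, so M₂ = 2.37609 × 773 ≈ 1836.7176 billion.
ΔM = M₂ − M₁ = 1836.7176 − 2064.7912 = -228.0736 billion.

-228.1 billion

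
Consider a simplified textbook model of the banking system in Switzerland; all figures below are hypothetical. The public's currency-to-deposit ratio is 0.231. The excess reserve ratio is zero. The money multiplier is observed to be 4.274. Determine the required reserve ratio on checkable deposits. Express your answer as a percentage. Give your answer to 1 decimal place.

5.7%

Using m = 4.274. Since m = (1 + c)/(c + rr + e), the denominator satisfies c + rr + e = (1 + c)/m = (1 + 0.231) / 4.274 ≈ 0.288021.
With c = 0.231 and e = 0, the required reserve ratio on checkable deposits is 0.288021 − 0.231 − 0 = 0.057021.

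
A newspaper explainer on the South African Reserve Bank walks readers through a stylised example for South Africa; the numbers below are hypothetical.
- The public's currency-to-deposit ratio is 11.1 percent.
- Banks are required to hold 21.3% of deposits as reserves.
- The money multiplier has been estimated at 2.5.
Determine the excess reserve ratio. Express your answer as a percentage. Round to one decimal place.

12.0%

Using m = 2.5. Since m = (1 + c)/(c + rr + e), the denominator satisfies c + rr + e = (1 + c)/m = (1 + 0.111) / 2.5 = 0.444400.
With c = 0.111 and rr = 0.213, the excess reserve ratio is 0.444400 − 0.111 − 0.213 = 0.1204.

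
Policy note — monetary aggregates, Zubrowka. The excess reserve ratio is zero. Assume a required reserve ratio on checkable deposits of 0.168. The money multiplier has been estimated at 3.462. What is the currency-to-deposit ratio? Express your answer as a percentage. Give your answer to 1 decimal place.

Using m = 3.462. From m = (1 + c)/(c + rr + e), rearranging gives 1 + c = m·(c + rr + e), so c·(1 − m) = m·(rr + e) − 1.
Hence c = [m·(rr + e) − 1]/(1 − m) = [3.462 × (0.168 + 0) − 1] / (1 − 3.462) ≈ 0.169937.

17.0%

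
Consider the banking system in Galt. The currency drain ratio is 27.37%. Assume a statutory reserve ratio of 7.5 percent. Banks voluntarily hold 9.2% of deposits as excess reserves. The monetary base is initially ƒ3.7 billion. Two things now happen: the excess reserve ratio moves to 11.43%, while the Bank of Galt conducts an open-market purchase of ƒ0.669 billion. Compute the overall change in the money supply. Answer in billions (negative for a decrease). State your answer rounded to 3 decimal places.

ƒ1.325 billion

Before: m₁ = (1 + 0.2737) / (0.075 + 0.092 + 0.2737) ≈ 2.89017, MB₁ = 3.7, so M₁ = 2.89017 × 3.7 ≈ 10.6936 billion.
After: m₂ = (1 + 0.2737) / (0.075 + 0.1143 + 0.2737) ≈ 2.75097, MB₂ = 3.7 + 0.669 = 4.369, so M₂ = 2.75097 × 4.369 ≈ 12.019 billion.
ΔM = M₂ − M₁ = 12.019 − 10.6936 = 1.3254 billion.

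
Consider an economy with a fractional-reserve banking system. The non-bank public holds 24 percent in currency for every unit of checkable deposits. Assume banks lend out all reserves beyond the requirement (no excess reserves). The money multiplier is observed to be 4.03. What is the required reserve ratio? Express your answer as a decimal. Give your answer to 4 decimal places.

0.0677

Using m = 4.03. Since m = (1 + c)/(c + rr + e), the denominator satisfies c + rr + e = (1 + c)/m = (1 + 0.24) / 4.03 ≈ 0.307692.
With c = 0.24 and e = 0, the required reserve ratio is 0.307692 − 0.24 − 0 = 0.067692.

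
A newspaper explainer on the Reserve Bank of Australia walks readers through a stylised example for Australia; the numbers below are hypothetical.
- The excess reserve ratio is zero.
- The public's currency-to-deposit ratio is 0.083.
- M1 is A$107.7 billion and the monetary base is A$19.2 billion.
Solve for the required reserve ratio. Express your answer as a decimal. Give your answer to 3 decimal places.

0.110

Using m = M/MB = 107.7/19.2 = 5.609375. Since m = (1 + c)/(c + rr + e), the denominator satisfies c + rr + e = (1 + c)/m = (1 + 0.083) / 5.609375 ≈ 0.193070.
With c = 0.083 and e = 0, the required reserve ratio is 0.193070 − 0.083 − 0 = 0.11007.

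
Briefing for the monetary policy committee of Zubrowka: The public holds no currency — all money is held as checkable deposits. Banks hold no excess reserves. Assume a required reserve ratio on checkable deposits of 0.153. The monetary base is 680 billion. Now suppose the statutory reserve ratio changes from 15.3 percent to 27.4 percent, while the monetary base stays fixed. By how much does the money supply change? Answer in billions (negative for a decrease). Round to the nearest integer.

Initially m₁ = 1 / (0.153) ≈ 6.5359, so M₁ = 6.5359 × 680 = 4444.412 billion.
After the change m₂ = 1 / (0.274) ≈ 3.6496, so M₂ = 3.6496 × 680 = 2481.728 billion.
ΔM = M₂ − M₁ = 2481.728 − 4444.412 = -1962.684 billion.

-1963 billion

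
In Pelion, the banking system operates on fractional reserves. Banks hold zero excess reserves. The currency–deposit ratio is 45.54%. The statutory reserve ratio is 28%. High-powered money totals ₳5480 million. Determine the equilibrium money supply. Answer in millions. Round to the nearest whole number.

₳10845 million

The money multiplier is m = (1 + c) / (rr + c) = (1 + 0.4554) / (0.28 + 0.4554) ≈ 1.97906.
So M = m × MB = 1.97906 × 5480 = 10845.2488 million.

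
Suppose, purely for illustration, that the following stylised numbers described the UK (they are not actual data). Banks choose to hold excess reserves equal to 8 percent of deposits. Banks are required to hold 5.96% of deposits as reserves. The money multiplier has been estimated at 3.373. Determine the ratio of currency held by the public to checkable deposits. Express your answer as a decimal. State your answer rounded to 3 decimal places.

0.223

Using m = 3.373. From m = (1 + c)/(c + rr + e), rearranging gives 1 + c = m·(c + rr + e), so c·(1 − m) = m·(rr + e) − 1.
Hence c = [m·(rr + e) − 1]/(1 − m) = [3.373 × (0.0596 + 0.08) − 1] / (1 − 3.373) ≈ 0.222979.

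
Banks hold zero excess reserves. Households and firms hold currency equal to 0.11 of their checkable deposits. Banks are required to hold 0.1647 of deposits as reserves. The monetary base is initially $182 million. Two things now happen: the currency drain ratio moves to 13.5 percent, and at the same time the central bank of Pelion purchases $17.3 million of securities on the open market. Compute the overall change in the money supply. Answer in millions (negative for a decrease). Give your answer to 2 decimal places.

$19.35 million

Before: m₁ = (1 + 0.11) / (0.1647 + 0.11) ≈ 4.040772, MB₁ = 182, so M₁ = 4.040772 × 182 ≈ 735.4205 million.
After: m₂ = (1 + 0.135) / (0.1647 + 0.135) ≈ 3.787120, MB₂ = 182 + 17.3 = 199.3, so M₂ = 3.787120 × 199.3 ≈ 754.773 million.
ΔM = M₂ − M₁ = 754.773 − 735.4205 = 19.3525 million.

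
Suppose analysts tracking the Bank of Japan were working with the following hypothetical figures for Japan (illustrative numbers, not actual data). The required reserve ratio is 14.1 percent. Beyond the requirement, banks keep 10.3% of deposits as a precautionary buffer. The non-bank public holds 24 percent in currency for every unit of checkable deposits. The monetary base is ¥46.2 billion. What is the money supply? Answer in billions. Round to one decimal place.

The money multiplier is m = (1 + c) / (rr + e + c) = (1 + 0.24) / (0.141 + 0.103 + 0.24) ≈ 2.5620.
So M = m × MB = 2.5620 × 46.2 = 118.3644 billion.

¥118.4 billion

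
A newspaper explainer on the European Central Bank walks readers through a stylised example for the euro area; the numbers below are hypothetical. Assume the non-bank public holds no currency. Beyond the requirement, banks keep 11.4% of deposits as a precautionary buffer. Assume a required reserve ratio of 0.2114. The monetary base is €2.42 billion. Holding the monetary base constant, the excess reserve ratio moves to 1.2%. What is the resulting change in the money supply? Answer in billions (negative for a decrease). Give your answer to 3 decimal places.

Initially m₁ = 1 / (0.2114 + 0.114) ≈ 3.07314, so M₁ = 3.07314 × 2.42 ≈ 7.437 billion.
After the change m₂ = 1 / (0.2114 + 0.012) ≈ 4.47628, so M₂ = 4.47628 × 2.42 ≈ 10.8326 billion.
ΔM = M₂ − M₁ = 10.8326 − 7.437 = 3.3956 billion.

€3.396 billion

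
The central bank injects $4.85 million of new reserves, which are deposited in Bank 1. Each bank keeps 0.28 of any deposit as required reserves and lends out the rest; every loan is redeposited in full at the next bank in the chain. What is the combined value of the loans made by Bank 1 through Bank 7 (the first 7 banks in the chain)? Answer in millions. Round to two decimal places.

$11.22 million

Bank i lends (1 − rr)^i of the original deposit: Bank 1 lends 4.85·0.7200 = 3.4920, Bank 2 lends 4.85·0.7200² ≈ 2.5142, and so on.
Summing a geometric series: total = 4.85·[0.7200·(1 − 0.7200^7) / (1 − 0.7200)] ≈ 11.2205 million.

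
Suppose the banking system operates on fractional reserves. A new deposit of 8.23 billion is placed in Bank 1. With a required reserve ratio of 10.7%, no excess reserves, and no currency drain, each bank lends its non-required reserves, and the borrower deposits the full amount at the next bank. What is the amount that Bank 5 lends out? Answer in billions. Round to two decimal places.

Each bank lends a fraction (1 − rr) = 0.8930 of the deposit it receives, so Bank 5 receives 8.23·0.8930^4 and lends 8.23·0.8930^5 ≈ 4.6737 billion.

4.67 billion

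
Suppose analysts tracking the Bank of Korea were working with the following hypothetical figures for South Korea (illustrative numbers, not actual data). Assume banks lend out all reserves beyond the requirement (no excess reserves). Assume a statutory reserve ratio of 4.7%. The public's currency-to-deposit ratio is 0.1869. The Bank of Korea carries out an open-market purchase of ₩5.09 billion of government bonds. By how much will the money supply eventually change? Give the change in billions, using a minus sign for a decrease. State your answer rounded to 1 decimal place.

The money multiplier is m = (1 + c) / (rr + c) = (1 + 0.1869) / (0.047 + 0.1869) ≈ 5.0744.
The purchase adds 5.09 billion of base, so ΔM = m × ΔMB = 5.0744 × (+5.09) ≈ 25.8287 billion.

₩25.8 billion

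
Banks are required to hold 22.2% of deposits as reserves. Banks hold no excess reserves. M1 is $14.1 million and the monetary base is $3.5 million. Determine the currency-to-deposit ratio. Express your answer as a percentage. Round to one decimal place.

3.5%

Using m = M/MB = 14.1/3.5 ≈ 4.028571. From m = (1 + c)/(c + rr + e), rearranging gives 1 + c = m·(c + rr + e), so c·(1 − m) = m·(rr + e) − 1.
Hence c = [m·(rr + e) − 1]/(1 − m) = [4.028571 × (0.222 + 0) − 1] / (1 − 4.028571) ≈ 0.034887.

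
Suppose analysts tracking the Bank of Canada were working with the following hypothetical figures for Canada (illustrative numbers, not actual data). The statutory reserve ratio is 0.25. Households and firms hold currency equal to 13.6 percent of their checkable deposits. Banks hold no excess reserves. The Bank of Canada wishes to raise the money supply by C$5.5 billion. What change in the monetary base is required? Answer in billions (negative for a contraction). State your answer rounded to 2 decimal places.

C$1.87 billion

The money multiplier is m = (1 + c) / (rr + c) = (1 + 0.136) / (0.25 + 0.136) ≈ 2.9430.
ΔMB = ΔM / m = (+5.5) / 2.9430 ≈ 1.8688 billion.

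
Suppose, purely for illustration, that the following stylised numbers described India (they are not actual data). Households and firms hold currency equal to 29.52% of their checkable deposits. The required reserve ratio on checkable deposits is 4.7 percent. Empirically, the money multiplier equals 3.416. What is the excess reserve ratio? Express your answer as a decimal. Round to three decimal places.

Using m = 3.416. Since m = (1 + c)/(c + rr + e), the denominator satisfies c + rr + e = (1 + c)/m = (1 + 0.2952) / 3.416 ≈ 0.379157.
With c = 0.2952 and rr = 0.047, the excess reserve ratio is 0.379157 − 0.2952 − 0.047 = 0.036957.

0.037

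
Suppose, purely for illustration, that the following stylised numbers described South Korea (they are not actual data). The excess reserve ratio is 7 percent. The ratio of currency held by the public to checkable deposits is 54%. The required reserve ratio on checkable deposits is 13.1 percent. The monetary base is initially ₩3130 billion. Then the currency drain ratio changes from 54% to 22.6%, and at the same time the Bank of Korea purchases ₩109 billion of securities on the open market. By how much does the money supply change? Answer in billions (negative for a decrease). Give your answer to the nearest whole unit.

₩2795 billion

Before: m₁ = (1 + 0.54) / (0.131 + 0.07 + 0.54) ≈ 2.07827, MB₁ = 3130, so M₁ = 2.07827 × 3130 = 6504.9851 billion.
After: m₂ = (1 + 0.226) / (0.131 + 0.07 + 0.226) ≈ 2.87119, MB₂ = 3130 + 109 = 3239, so M₂ = 2.87119 × 3239 ≈ 9299.7844 billion.
ΔM = M₂ − M₁ = 9299.7844 − 6504.9851 = 2794.7993 billion.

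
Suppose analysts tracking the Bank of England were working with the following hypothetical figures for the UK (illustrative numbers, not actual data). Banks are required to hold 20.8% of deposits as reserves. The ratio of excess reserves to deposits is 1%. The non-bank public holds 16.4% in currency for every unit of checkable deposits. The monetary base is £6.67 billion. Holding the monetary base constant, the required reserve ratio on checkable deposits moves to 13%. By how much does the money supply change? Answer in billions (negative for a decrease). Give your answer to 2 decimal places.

Initially m₁ = (1 + 0.164) / (0.208 + 0.01 + 0.164) ≈ 3.0471, so M₁ = 3.0471 × 6.67 ≈ 20.3242 billion.
After the change m₂ = (1 + 0.164) / (0.13 + 0.01 + 0.164) ≈ 3.8289, so M₂ = 3.8289 × 6.67 ≈ 25.5388 billion.
ΔM = M₂ − M₁ = 25.5388 − 20.3242 = 5.2146 billion.

£5.21 billion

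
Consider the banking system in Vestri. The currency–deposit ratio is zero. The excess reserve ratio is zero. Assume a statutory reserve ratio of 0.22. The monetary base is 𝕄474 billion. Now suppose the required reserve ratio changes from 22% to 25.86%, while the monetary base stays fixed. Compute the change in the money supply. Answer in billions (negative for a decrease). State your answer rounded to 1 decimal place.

Initially m₁ = 1 / (0.22) ≈ 4.54545, so M₁ = 4.54545 × 474 = 2154.5433 billion.
After the change m₂ = 1 / (0.2586) ≈ 3.86698, so M₂ = 3.86698 × 474 ≈ 1832.9485 billion.
ΔM = M₂ − M₁ = 1832.9485 − 2154.5433 = -321.5948 billion.

-321.6 billion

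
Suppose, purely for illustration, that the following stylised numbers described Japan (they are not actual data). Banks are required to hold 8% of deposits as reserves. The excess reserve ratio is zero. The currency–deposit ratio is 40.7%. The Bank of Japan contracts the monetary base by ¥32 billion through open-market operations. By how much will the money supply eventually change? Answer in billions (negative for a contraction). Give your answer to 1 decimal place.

-92.5 billion

The money multiplier is m = (1 + c) / (rr + c) = (1 + 0.407) / (0.08 + 0.407) ≈ 2.8891.
The sale removes 32 billion of base, so ΔM = m × ΔMB = 2.8891 × (−32) = -92.4512 billion.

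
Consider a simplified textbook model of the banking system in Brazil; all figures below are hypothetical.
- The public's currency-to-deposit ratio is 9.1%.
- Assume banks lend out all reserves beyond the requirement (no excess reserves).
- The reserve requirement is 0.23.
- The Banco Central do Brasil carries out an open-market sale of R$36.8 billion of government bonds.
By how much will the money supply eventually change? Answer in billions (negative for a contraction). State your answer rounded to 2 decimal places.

-125.07 billion

The money multiplier is m = (1 + c) / (rr + c) = (1 + 0.091) / (0.23 + 0.091) ≈ 3.39875.
The sale removes 36.8 billion of base, so ΔM = m × ΔMB = 3.39875 × (−36.8) = -125.074 billion.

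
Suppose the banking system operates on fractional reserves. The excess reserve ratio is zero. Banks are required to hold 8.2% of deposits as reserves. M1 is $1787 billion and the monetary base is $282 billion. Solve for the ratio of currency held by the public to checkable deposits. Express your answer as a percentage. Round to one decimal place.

9.0%

Using m = M/MB = 1787/282 ≈ 6.336879. From m = (1 + c)/(c + rr + e), rearranging gives 1 + c = m·(c + rr + e), so c·(1 − m) = m·(rr + e) − 1.
Hence c = [m·(rr + e) − 1]/(1 − m) = [6.336879 × (0.082 + 0) − 1] / (1 − 6.336879) ≈ 0.090011.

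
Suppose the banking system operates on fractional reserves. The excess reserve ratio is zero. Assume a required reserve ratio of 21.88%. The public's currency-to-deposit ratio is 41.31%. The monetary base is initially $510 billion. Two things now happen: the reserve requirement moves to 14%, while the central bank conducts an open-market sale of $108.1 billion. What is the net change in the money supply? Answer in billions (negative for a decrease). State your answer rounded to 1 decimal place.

-113.7 billion

Before: m₁ = (1 + 0.4131) / (0.2188 + 0.4131) ≈ 2.23627, MB₁ = 510, so M₁ = 2.23627 × 510 = 1140.4977 billion.
After: m₂ = (1 + 0.4131) / (0.14 + 0.4131) ≈ 2.55487, MB₂ = 510 − 108.1 = 401.9, so M₂ = 2.55487 × 401.9 ≈ 1026.8023 billion.
ΔM = M₂ − M₁ = 1026.8023 − 1140.4977 = -113.6954 billion.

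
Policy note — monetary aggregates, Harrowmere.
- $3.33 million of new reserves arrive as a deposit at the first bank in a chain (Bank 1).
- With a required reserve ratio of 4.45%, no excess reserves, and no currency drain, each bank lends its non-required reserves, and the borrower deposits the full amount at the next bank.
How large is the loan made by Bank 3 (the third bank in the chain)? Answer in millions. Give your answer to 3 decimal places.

$2.905 million

Each bank lends a fraction (1 − rr) = 0.9555 of the deposit it receives, so Bank 3 receives 3.33·0.9555^2 and lends 3.33·0.9555^3 ≈ 2.9049 million.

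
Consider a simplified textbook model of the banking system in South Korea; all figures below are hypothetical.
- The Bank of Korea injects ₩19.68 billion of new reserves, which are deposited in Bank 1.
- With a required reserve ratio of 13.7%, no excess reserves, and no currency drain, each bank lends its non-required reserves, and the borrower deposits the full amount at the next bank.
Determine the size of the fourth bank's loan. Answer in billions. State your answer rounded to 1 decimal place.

₩10.9 billion

Each bank lends a fraction (1 − rr) = 0.8630 of the deposit it receives, so Bank 4 receives 19.68·0.8630^3 and lends 19.68·0.8630^4 ≈ 10.9161 billion.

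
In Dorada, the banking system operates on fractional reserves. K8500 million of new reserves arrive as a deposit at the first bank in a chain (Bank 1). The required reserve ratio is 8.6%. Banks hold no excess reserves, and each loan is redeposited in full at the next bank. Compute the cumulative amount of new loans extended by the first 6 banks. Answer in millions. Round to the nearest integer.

Bank i lends (1 − rr)^i of the original deposit: Bank 1 lends 8500·0.9140 = 7769.0000, Bank 2 lends 8500·0.9140² = 7100.8660, and so on.
Summing a geometric series: total = 8500·[0.9140·(1 − 0.9140^6) / (1 − 0.9140)] ≈ 37669.5710 million.

K37670 million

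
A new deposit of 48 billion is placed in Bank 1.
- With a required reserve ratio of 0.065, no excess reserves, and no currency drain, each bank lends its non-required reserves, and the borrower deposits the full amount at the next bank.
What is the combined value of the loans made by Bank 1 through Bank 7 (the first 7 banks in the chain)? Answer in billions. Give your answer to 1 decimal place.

259.1 billion

Bank i lends (1 − rr)^i of the original deposit: Bank 1 lends 48·0.9350 = 44.8800, Bank 2 lends 48·0.9350² = 41.9628, and so on.
Summing a geometric series: total = 48·[0.9350·(1 − 0.9350^7) / (1 − 0.9350)] ≈ 259.1205 billion.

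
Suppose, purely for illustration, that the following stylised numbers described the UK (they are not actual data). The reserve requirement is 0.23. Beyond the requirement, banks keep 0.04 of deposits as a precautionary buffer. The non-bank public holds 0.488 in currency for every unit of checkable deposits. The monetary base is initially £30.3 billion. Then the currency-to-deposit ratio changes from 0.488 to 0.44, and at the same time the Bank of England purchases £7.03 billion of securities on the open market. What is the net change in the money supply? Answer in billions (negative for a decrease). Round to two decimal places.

£16.23 billion

Before: m₁ = (1 + 0.488) / (0.23 + 0.04 + 0.488) ≈ 1.96306, MB₁ = 30.3, so M₁ = 1.96306 × 30.3 ≈ 59.4807 billion.
After: m₂ = (1 + 0.44) / (0.23 + 0.04 + 0.44) ≈ 2.02817, MB₂ = 30.3 + 7.03 = 37.33, so M₂ = 2.02817 × 37.33 ≈ 75.7116 billion.
ΔM = M₂ − M₁ = 75.7116 − 59.4807 = 16.2309 billion.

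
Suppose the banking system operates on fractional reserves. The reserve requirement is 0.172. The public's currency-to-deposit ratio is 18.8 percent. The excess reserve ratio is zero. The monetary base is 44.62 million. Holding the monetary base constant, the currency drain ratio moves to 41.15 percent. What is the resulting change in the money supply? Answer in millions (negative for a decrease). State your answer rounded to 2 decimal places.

Initially m₁ = (1 + 0.188) / (0.172 + 0.188) = 3.3, so M₁ = 3.3 × 44.62 = 147.246 million.
After the change m₂ = (1 + 0.4115) / (0.172 + 0.4115) ≈ 2.41902, so M₂ = 2.41902 × 44.62 ≈ 107.9367 million.
ΔM = M₂ − M₁ = 107.9367 − 147.246 = -39.3093 million.

-39.31 million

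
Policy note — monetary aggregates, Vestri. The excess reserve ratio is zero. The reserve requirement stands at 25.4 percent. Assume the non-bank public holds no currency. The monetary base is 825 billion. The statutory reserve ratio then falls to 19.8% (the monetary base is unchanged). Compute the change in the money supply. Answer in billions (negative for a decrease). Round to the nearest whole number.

919 billion

Initially m₁ = 1 / (0.254) ≈ 3.9370, so M₁ = 3.9370 × 825 = 3248.025 billion.
After the change m₂ = 1 / (0.198) ≈ 5.0505, so M₂ = 5.0505 × 825 = 4166.6625 billion.
ΔM = M₂ − M₁ = 4166.6625 − 3248.025 = 918.6375 billion.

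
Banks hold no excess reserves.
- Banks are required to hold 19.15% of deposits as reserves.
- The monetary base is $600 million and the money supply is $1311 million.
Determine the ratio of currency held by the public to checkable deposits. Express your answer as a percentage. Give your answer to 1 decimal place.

49.1%

Using m = M/MB = 1311/600 = 2.185000. From m = (1 + c)/(c + rr + e), rearranging gives 1 + c = m·(c + rr + e), so c·(1 − m) = m·(rr + e) − 1.
Hence c = [m·(rr + e) − 1]/(1 − m) = [2.185000 × (0.1915 + 0) − 1] / (1 − 2.185000) ≈ 0.490778.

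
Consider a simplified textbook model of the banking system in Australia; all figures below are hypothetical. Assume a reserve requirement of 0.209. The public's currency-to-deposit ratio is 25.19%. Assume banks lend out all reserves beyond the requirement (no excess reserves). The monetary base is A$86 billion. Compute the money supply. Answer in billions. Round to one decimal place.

A$233.6 billion

The money multiplier is m = (1 + c) / (rr + c) = (1 + 0.2519) / (0.209 + 0.2519) ≈ 2.7162.
So M = m × MB = 2.7162 × 86 = 233.5932 billion.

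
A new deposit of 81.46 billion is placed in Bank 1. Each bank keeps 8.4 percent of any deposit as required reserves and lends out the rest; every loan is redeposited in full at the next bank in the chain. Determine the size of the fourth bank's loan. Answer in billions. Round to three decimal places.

Each bank lends a fraction (1 − rr) = 0.9160 of the deposit it receives, so Bank 4 receives 81.46·0.9160^3 and lends 81.46·0.9160^4 ≈ 57.3491 billion.

57.349 billion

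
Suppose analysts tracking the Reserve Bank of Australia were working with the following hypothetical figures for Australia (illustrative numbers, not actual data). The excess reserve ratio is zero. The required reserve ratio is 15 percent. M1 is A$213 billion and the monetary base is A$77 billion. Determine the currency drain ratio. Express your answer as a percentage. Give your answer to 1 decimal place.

33.1%

Using m = M/MB = 213/77 ≈ 2.766234. From m = (1 + c)/(c + rr + e), rearranging gives 1 + c = m·(c + rr + e), so c·(1 − m) = m·(rr + e) − 1.
Hence c = [m·(rr + e) − 1]/(1 − m) = [2.766234 × (0.15 + 0) − 1] / (1 − 2.766234) ≈ 0.331250.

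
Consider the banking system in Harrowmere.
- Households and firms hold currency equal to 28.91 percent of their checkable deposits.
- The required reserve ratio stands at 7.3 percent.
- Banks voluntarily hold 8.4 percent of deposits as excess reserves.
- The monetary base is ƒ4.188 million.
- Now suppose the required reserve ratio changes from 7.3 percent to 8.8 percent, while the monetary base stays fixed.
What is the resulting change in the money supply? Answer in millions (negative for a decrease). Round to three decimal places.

-0.394 million

Initially m₁ = (1 + 0.2891) / (0.073 + 0.084 + 0.2891) ≈ 2.88971, so M₁ = 2.88971 × 4.188 ≈ 12.1021 million.
After the change m₂ = (1 + 0.2891) / (0.088 + 0.084 + 0.2891) ≈ 2.79571, so M₂ = 2.79571 × 4.188 ≈ 11.7084 million.
ΔM = M₂ − M₁ = 11.7084 − 12.1021 = -0.3937 million.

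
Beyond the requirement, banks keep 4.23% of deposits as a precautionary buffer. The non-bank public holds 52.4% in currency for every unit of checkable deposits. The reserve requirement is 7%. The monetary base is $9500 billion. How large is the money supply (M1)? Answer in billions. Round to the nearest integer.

$22753 billion

The money multiplier is m = (1 + c) / (rr + e + c) = (1 + 0.524) / (0.07 + 0.0423 + 0.524) ≈ 2.39510.
So M = m × MB = 2.39510 × 9500 = 22753.45 billion.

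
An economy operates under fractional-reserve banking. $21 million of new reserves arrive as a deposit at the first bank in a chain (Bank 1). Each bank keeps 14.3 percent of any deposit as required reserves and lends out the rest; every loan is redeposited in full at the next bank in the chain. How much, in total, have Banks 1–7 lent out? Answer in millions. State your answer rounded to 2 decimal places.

Bank i lends (1 − rr)^i of the original deposit: Bank 1 lends 21·0.8570 = 17.9970, Bank 2 lends 21·0.8570² ≈ 15.4234, and so on.
Summing a geometric series: total = 21·[0.8570·(1 − 0.8570^7) / (1 − 0.8570)] ≈ 83.1234 million.

$83.12 million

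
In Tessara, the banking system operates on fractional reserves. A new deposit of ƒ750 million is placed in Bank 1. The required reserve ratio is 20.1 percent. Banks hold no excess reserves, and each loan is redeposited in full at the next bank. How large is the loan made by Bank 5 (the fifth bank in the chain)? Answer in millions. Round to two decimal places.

ƒ244.23 million

Each bank lends a fraction (1 − rr) = 0.7990 of the deposit it receives, so Bank 5 receives 750·0.7990^4 and lends 750·0.7990^5 ≈ 244.2278 million.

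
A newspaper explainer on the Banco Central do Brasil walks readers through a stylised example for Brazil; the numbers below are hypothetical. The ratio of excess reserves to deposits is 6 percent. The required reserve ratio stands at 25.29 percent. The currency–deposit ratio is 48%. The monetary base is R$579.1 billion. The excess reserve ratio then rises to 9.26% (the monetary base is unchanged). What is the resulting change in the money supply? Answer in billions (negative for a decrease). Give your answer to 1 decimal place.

Initially m₁ = (1 + 0.48) / (0.2529 + 0.06 + 0.48) ≈ 1.86657, so M₁ = 1.86657 × 579.1 ≈ 1080.9307 billion.
After the change m₂ = (1 + 0.48) / (0.2529 + 0.0926 + 0.48) ≈ 1.79285, so M₂ = 1.79285 × 579.1 ≈ 1038.2394 billion.
ΔM = M₂ − M₁ = 1038.2394 − 1080.9307 = -42.6913 billion.

-42.7 billion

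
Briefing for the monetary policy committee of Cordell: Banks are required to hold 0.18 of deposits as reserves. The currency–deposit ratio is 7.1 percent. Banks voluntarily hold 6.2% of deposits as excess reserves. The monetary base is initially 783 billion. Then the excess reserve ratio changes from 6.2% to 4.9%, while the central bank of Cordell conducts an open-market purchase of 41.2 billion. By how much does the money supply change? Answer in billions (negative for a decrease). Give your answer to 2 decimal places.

Before: m₁ = (1 + 0.071) / (0.18 + 0.062 + 0.071) ≈ 3.421725, MB₁ = 783, so M₁ = 3.421725 × 783 ≈ 2679.2107 billion.
After: m₂ = (1 + 0.071) / (0.18 + 0.049 + 0.071) = 3.57, MB₂ = 783 + 41.2 = 824.2, so M₂ = 3.57 × 824.2 = 2942.394 billion.
ΔM = M₂ − M₁ = 2942.394 − 2679.2107 = 263.1833 billion.

263.18 billion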